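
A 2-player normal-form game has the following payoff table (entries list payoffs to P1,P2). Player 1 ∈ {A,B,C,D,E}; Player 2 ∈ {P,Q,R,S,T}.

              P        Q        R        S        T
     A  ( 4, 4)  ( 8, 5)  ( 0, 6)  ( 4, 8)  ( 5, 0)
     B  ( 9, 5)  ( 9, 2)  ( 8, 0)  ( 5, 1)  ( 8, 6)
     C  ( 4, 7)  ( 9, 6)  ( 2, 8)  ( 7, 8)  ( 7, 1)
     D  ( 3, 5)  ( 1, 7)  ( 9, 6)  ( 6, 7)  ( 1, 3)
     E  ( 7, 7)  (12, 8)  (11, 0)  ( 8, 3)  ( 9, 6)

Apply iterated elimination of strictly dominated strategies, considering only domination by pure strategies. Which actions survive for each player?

P1 drop A (B beats it: P:9>4 Q:9>8 R:8>0 S:5>4 T:8>5)
P1 drop C (E beats it: P:7>4 Q:12>9 R:11>2 S:8>7 T:9>7)
P1 drop D (E beats it: P:7>3 Q:12>1 R:11>9 S:8>6 T:9>1)
P2 drop R (P beats it: B:5>0 E:7>0)
P2 drop S (P beats it: B:5>1 E:7>3)
P1→{B,E} P2→{P,Q,T}

Survivors P1:{B,E} P2:{P,Q,T}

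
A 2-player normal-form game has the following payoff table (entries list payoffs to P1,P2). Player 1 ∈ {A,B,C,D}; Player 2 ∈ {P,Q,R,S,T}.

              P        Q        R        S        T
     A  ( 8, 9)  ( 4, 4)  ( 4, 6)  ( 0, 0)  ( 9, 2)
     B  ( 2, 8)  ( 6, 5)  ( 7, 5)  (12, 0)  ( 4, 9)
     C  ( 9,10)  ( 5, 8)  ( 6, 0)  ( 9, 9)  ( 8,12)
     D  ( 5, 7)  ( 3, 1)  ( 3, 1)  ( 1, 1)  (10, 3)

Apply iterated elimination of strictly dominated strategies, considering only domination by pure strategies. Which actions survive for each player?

IESDS → P1:{A,C,D} P2:{P,T}

P2 drop Q (P beats it: A:9>4 B:8>5 C:10>8 D:7>1)
P2 drop R (P beats it: A:9>6 B:8>5 C:10>0 D:7>1)
P2 drop S (P beats it: A:9>0 B:8>0 C:10>9 D:7>1)
P1 drop B (A beats it: P:8>2 T:9>4)
P1→{A,C,D} P2→{P,T}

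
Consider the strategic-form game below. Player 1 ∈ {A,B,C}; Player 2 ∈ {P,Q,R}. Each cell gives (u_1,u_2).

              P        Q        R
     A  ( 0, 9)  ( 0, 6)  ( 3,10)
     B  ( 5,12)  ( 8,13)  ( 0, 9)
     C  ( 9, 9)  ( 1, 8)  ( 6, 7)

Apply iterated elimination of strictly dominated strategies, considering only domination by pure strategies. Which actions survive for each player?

IESDS → P1:{B,C} P2:{P,Q}

P1 drop A (C beats it: P:9>0 Q:1>0 R:6>3)
P2 drop R (P beats it: B:12>9 C:9>7)
P1→{B,C} P2→{P,Q}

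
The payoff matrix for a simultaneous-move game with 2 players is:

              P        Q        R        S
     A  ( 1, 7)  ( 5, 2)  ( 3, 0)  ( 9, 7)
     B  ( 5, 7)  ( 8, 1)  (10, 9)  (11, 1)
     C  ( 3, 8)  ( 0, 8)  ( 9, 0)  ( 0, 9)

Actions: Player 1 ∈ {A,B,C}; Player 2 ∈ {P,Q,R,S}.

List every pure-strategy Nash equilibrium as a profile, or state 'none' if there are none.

(A,P): not NE [P1→B gives 5>1]
(A,Q): not NE [P1→B gives 8>5; P2→S gives 7>2]
(A,R): not NE [P1→B gives 10>3; P2→S gives 7>0]
(A,S): not NE [P1→B gives 11>9]
(B,P): not NE [P2→R gives 9>7]
(B,Q): not NE [P2→R gives 9>1]
(B,R): NE
(B,S): not NE [P2→R gives 9>1]
(C,P): not NE [P1→B gives 5>3; P2→S gives 9>8]
(C,Q): not NE [P1→B gives 8>0; P2→S gives 9>8]
(C,R): not NE [P1→B gives 10>9; P2→S gives 9>0]
(C,S): not NE [P1→B gives 11>0]

Nash profiles: (B,R)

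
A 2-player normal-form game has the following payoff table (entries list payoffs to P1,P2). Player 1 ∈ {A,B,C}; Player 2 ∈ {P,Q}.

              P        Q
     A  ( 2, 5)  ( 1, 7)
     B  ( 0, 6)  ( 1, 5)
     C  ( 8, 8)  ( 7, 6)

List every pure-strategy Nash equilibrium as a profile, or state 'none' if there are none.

(A,P): not NE [P1→C gives 8>2; P2→Q gives 7>5]
(A,Q): not NE [P1→C gives 7>1]
(B,P): not NE [P1→C gives 8>0]
(B,Q): not NE [P1→C gives 7>1; P2→P gives 6>5]
(C,P): NE
(C,Q): not NE [P2→P gives 8>6]

PSNE = {(C,P)}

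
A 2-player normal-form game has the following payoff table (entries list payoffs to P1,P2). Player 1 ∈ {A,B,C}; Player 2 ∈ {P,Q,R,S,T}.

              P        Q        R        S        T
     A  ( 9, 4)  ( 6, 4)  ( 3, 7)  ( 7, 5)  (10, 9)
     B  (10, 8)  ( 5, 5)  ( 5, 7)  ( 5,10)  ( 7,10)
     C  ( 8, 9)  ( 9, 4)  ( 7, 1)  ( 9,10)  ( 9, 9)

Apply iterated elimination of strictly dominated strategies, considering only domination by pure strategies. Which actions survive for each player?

Remaining: P1:{A,C} P2:{S,T}

P2 drop P (S beats it: A:5>4 B:10>8 C:10>9)
P1 drop B (C beats it: Q:9>5 R:7>5 S:9>5 T:9>7)
P2 drop Q (S beats it: A:5>4 C:10>4)
P2 drop R (T beats it: A:9>7 C:9>1)
P1→{A,C} P2→{S,T}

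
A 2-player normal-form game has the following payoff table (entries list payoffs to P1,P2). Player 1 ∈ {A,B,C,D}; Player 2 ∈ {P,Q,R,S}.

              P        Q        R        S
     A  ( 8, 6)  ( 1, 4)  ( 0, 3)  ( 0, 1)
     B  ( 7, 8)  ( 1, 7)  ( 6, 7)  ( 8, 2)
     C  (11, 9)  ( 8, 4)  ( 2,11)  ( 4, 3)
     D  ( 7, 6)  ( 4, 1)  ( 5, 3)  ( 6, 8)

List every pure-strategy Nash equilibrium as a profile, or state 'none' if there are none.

Equilibria: none

(A,P): not NE [P1→C gives 11>8]
(A,Q): not NE [P1→C gives 8>1; P2→P gives 6>4]
(A,R): not NE [P1→B gives 6>0; P2→P gives 6>3]
(A,S): not NE [P1→B gives 8>0; P2→P gives 6>1]
(B,P): not NE [P1→C gives 11>7]
(B,Q): not NE [P1→C gives 8>1; P2→P gives 8>7]
(B,R): not NE [P2→P gives 8>7]
(B,S): not NE [P2→P gives 8>2]
(C,P): not NE [P2→R gives 11>9]
(C,Q): not NE [P2→R gives 11>4]
(C,R): not NE [P1→B gives 6>2]
(C,S): not NE [P1→B gives 8>4; P2→R gives 11>3]
(D,P): not NE [P1→C gives 11>7; P2→S gives 8>6]
(D,Q): not NE [P1→C gives 8>4; P2→S gives 8>1]
(D,R): not NE [P1→B gives 6>5; P2→S gives 8>3]
(D,S): not NE [P1→B gives 8>6]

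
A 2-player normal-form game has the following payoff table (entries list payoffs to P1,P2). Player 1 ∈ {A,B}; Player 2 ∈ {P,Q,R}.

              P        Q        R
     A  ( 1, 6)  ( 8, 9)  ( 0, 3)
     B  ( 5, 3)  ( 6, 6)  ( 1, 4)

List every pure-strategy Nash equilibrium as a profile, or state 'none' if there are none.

NE set: (A,Q)

(A,P): not NE [P1→B gives 5>1; P2→Q gives 9>6]
(A,Q): NE
(A,R): not NE [P1→B gives 1>0; P2→Q gives 9>3]
(B,P): not NE [P2→Q gives 6>3]
(B,Q): not NE [P1→A gives 8>6]
(B,R): not NE [P2→Q gives 6>4]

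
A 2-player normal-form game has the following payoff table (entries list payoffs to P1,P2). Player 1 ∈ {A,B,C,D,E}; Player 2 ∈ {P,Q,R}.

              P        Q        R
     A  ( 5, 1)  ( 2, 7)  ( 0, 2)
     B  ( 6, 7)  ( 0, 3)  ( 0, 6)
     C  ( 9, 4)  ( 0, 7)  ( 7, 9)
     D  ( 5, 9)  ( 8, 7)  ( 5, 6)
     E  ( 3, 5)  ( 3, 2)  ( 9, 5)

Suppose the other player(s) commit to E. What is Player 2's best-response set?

BR_2 = {P,R}

u_2(P vs E) = 5
u_2(Q vs E) = 2
u_2(R vs E) = 5
max payoff 5 at {P,R}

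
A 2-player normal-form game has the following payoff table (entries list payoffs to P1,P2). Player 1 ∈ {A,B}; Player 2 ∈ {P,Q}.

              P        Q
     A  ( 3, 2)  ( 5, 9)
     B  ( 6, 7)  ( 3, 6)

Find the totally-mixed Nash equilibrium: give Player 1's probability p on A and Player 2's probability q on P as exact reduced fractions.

p=1/8, q=2/5

P1 indiff ⇒ q·3+(1-q)·5 = q·6+(1-q)·3 ⇒ q(-3) = (1-q)(-2) ⇒ q = 2/5
P2 indiff ⇒ p·2+(1-p)·7 = p·9+(1-p)·6 ⇒ p(-7) = (1-p)(-1) ⇒ p = 1/8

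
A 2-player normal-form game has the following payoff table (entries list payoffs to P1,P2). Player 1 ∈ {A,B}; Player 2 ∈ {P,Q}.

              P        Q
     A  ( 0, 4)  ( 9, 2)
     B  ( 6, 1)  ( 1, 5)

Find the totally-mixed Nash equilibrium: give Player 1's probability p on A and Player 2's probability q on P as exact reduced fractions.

P1 indiff ⇒ q·0+(1-q)·9 = q·6+(1-q)·1 ⇒ q(-6) = (1-q)(-8) ⇒ q = 4/7
P2 indiff ⇒ p·4+(1-p)·1 = p·2+(1-p)·5 ⇒ p(2) = (1-p)(4) ⇒ p = 2/3

(p,q) = (2/3, 4/7)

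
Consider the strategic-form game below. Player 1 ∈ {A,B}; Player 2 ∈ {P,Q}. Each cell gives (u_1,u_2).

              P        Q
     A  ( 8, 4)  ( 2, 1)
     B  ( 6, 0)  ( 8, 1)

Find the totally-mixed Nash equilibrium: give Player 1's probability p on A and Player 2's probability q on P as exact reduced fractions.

p=1/4, q=3/4

P1 indiff ⇒ q·8+(1-q)·2 = q·6+(1-q)·8 ⇒ q(2) = (1-q)(6) ⇒ q = 3/4
P2 indiff ⇒ p·4+(1-p)·0 = p·1+(1-p)·1 ⇒ p(3) = (1-p)(1) ⇒ p = 1/4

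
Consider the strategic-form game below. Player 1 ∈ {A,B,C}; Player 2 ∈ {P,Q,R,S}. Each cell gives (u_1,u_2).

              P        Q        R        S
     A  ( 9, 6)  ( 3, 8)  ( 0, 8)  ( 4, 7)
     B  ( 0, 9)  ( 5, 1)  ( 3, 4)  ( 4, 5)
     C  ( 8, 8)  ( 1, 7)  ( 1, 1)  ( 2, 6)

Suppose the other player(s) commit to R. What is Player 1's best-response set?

u_1(A vs R) = 0
u_1(B vs R) = 3
u_1(C vs R) = 1
max payoff 3 at {B}

BR_1 = {B}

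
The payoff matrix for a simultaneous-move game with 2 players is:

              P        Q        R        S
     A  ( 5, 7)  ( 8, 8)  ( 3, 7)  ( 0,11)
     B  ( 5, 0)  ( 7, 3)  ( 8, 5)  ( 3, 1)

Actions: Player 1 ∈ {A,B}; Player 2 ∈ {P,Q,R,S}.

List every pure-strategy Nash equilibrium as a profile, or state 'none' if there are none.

(A,P): not NE [P2→S gives 11>7]
(A,Q): not NE [P2→S gives 11>8]
(A,R): not NE [P1→B gives 8>3; P2→S gives 11>7]
(A,S): not NE [P1→B gives 3>0]
(B,P): not NE [P2→R gives 5>0]
(B,Q): not NE [P1→A gives 8>7; P2→R gives 5>3]
(B,R): NE
(B,S): not NE [P2→R gives 5>1]

NE set: (B,R)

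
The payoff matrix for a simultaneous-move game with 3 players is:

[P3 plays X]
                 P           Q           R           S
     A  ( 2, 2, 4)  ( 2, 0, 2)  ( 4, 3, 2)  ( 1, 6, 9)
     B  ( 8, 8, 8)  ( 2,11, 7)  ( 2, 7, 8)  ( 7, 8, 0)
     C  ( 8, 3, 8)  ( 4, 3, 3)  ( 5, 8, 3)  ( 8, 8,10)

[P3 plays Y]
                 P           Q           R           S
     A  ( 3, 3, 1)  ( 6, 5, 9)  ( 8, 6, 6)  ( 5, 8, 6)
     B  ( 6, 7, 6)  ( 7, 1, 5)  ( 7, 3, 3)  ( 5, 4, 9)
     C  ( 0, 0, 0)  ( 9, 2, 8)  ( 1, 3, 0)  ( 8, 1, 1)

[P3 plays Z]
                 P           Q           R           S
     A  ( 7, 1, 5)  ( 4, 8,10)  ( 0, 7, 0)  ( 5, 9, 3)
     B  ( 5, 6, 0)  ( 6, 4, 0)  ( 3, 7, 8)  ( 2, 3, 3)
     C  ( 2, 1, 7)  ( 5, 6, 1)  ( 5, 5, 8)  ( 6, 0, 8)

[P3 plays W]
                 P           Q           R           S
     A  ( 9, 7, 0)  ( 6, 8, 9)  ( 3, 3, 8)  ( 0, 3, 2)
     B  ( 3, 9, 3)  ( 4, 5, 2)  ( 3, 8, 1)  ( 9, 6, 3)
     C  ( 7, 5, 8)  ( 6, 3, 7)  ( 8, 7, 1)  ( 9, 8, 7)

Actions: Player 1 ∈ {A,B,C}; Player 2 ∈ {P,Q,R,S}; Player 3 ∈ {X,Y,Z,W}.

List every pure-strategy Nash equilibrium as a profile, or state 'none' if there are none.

(A,P,X): not NE [P1→C gives 8>2; P2→S gives 6>2; P3→Z gives 5>4]
(A,P,Y): not NE [P1→B gives 6>3; P2→S gives 8>3; P3→Z gives 5>1]
(A,P,Z): not NE [P2→S gives 9>1]
(A,P,W): not NE [P2→Q gives 8>7; P3→Z gives 5>0]
(A,Q,X): not NE [P1→C gives 4>2; P2→S gives 6>0; P3→Z gives 10>2]
(A,Q,Y): not NE [P1→C gives 9>6; P2→S gives 8>5; P3→Z gives 10>9]
(A,Q,Z): not NE [P1→B gives 6>4; P2→S gives 9>8]
(A,Q,W): not NE [P3→Z gives 10>9]
(A,R,X): not NE [P1→C gives 5>4; P2→S gives 6>3; P3→W gives 8>2]
(A,R,Y): not NE [P2→S gives 8>6; P3→W gives 8>6]
(A,R,Z): not NE [P1→C gives 5>0; P2→S gives 9>7; P3→W gives 8>0]
(A,R,W): not NE [P1→C gives 8>3; P2→Q gives 8>3]
(A,S,X): not NE [P1→C gives 8>1]
(A,S,Y): not NE [P1→C gives 8>5; P3→X gives 9>6]
(A,S,Z): not NE [P1→C gives 6>5; P3→X gives 9>3]
(A,S,W): not NE [P1→C gives 9>0; P2→Q gives 8>3; P3→X gives 9>2]
(B,P,X): not NE [P2→Q gives 11>8]
(B,P,Y): not NE [P3→X gives 8>6]
(B,P,Z): not NE [P1→A gives 7>5; P2→R gives 7>6; P3→X gives 8>0]
(B,P,W): not NE [P1→A gives 9>3; P3→X gives 8>3]
(B,Q,X): not NE [P1→C gives 4>2]
(B,Q,Y): not NE [P1→C gives 9>7; P2→P gives 7>1; P3→X gives 7>5]
(B,Q,Z): not NE [P2→R gives 7>4; P3→X gives 7>0]
(B,Q,W): not NE [P1→C gives 6>4; P2→P gives 9>5; P3→X gives 7>2]
(B,R,X): not NE [P1→C gives 5>2; P2→Q gives 11>7]
(B,R,Y): not NE [P1→A gives 8>7; P2→P gives 7>3; P3→Z gives 8>3]
(B,R,Z): not NE [P1→C gives 5>3]
(B,R,W): not NE [P1→C gives 8>3; P2→P gives 9>8; P3→Z gives 8>1]
(B,S,X): not NE [P1→C gives 8>7; P2→Q gives 11>8; P3→Y gives 9>0]
(B,S,Y): not NE [P1→C gives 8>5; P2→P gives 7>4]
(B,S,Z): not NE [P1→C gives 6>2; P2→R gives 7>3; P3→Y gives 9>3]
(B,S,W): not NE [P2→P gives 9>6; P3→Y gives 9>3]
(C,P,X): not NE [P2→S gives 8>3]
(C,P,Y): not NE [P1→B gives 6>0; P2→R gives 3>0; P3→W gives 8>0]
(C,P,Z): not NE [P1→A gives 7>2; P2→Q gives 6>1; P3→W gives 8>7]
(C,P,W): not NE [P1→A gives 9>7; P2→S gives 8>5]
(C,Q,X): not NE [P2→S gives 8>3; P3→Y gives 8>3]
(C,Q,Y): not NE [P2→R gives 3>2]
(C,Q,Z): not NE [P1→B gives 6>5; P3→Y gives 8>1]
(C,Q,W): not NE [P2→S gives 8>3; P3→Y gives 8>7]
(C,R,X): not NE [P3→Z gives 8>3]
(C,R,Y): not NE [P1→A gives 8>1; P3→Z gives 8>0]
(C,R,Z): not NE [P2→Q gives 6>5]
(C,R,W): not NE [P2→S gives 8>7; P3→Z gives 8>1]
(C,S,X): NE
(C,S,Y): not NE [P2→R gives 3>1; P3→X gives 10>1]
(C,S,Z): not NE [P2→Q gives 6>0; P3→X gives 10>8]
(C,S,W): not NE [P3→X gives 10>7]

PSNE = {(C,S,X)}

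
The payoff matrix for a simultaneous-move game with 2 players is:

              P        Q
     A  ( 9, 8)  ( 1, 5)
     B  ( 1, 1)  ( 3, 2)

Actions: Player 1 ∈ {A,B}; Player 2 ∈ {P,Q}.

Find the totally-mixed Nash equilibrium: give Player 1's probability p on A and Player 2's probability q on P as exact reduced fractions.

P1 indiff ⇒ q·9+(1-q)·1 = q·1+(1-q)·3 ⇒ q(8) = (1-q)(2) ⇒ q = 1/5
P2 indiff ⇒ p·8+(1-p)·1 = p·5+(1-p)·2 ⇒ p(3) = (1-p)(1) ⇒ p = 1/4

(p,q) = (1/4, 1/5)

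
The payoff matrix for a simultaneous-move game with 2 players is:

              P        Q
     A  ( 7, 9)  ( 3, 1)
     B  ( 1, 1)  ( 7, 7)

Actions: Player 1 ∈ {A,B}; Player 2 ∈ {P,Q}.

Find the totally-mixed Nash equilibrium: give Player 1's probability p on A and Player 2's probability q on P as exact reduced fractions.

p=3/7, q=2/5

P1 indiff ⇒ q·7+(1-q)·3 = q·1+(1-q)·7 ⇒ q(6) = (1-q)(4) ⇒ q = 2/5
P2 indiff ⇒ p·9+(1-p)·1 = p·1+(1-p)·7 ⇒ p(8) = (1-p)(6) ⇒ p = 3/7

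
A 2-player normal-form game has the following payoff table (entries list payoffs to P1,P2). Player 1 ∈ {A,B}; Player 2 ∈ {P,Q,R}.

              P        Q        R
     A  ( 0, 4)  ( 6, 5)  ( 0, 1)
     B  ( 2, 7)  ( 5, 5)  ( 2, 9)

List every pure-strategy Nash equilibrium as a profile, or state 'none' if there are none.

(A,P): not NE [P1→B gives 2>0; P2→Q gives 5>4]
(A,Q): NE
(A,R): not NE [P1→B gives 2>0; P2→Q gives 5>1]
(B,P): not NE [P2→R gives 9>7]
(B,Q): not NE [P1→A gives 6>5; P2→R gives 9>5]
(B,R): NE

Nash profiles: (A,Q), (B,R)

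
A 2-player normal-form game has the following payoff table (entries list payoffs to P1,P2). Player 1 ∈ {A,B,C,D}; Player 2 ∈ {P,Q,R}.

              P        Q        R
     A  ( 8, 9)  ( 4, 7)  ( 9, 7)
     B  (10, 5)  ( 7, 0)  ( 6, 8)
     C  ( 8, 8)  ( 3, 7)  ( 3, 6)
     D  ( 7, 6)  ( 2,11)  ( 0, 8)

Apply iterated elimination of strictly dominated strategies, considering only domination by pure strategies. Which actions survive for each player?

IESDS → P1:{A,B} P2:{P,R}

P1 drop C (B beats it: P:10>8 Q:7>3 R:6>3)
P1 drop D (A beats it: P:8>7 Q:4>2 R:9>0)
P2 drop Q (P beats it: A:9>7 B:5>0)
P1→{A,B} P2→{P,R}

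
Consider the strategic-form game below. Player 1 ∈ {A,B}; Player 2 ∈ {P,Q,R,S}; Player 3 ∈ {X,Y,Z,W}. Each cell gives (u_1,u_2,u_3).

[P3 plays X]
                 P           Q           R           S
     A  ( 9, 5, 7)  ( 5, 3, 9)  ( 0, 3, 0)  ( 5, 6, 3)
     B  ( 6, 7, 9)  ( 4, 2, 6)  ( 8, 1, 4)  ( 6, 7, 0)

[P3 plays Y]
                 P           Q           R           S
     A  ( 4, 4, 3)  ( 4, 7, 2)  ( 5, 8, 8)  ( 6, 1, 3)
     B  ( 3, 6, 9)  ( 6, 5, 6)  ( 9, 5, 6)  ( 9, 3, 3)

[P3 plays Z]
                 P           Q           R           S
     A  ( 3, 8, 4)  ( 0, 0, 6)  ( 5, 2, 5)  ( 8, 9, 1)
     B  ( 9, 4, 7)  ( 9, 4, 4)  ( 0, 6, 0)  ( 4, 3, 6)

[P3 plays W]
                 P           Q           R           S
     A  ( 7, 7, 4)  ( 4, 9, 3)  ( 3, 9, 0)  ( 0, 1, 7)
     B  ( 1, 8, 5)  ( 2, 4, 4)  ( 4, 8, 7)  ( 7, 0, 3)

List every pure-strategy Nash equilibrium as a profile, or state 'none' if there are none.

NE set: (B,R,W)

(A,P,X): not NE [P2→S gives 6>5]
(A,P,Y): not NE [P2→R gives 8>4; P3→X gives 7>3]
(A,P,Z): not NE [P1→B gives 9>3; P2→S gives 9>8; P3→X gives 7>4]
(A,P,W): not NE [P2→R gives 9>7; P3→X gives 7>4]
(A,Q,X): not NE [P2→S gives 6>3]
(A,Q,Y): not NE [P1→B gives 6>4; P2→R gives 8>7; P3→X gives 9>2]
(A,Q,Z): not NE [P1→B gives 9>0; P2→S gives 9>0; P3→X gives 9>6]
(A,Q,W): not NE [P3→X gives 9>3]
(A,R,X): not NE [P1→B gives 8>0; P2→S gives 6>3; P3→Y gives 8>0]
(A,R,Y): not NE [P1→B gives 9>5]
(A,R,Z): not NE [P2→S gives 9>2; P3→Y gives 8>5]
(A,R,W): not NE [P1→B gives 4>3; P3→Y gives 8>0]
(A,S,X): not NE [P1→B gives 6>5; P3→W gives 7>3]
(A,S,Y): not NE [P1→B gives 9>6; P2→R gives 8>1; P3→W gives 7>3]
(A,S,Z): not NE [P3→W gives 7>1]
(A,S,W): not NE [P1→B gives 7>0; P2→R gives 9>1]
(B,P,X): not NE [P1→A gives 9>6]
(B,P,Y): not NE [P1→A gives 4>3]
(B,P,Z): not NE [P2→R gives 6>4; P3→Y gives 9>7]
(B,P,W): not NE [P1→A gives 7>1; P3→Y gives 9>5]
(B,Q,X): not NE [P1→A gives 5>4; P2→S gives 7>2]
(B,Q,Y): not NE [P2→P gives 6>5]
(B,Q,Z): not NE [P2→R gives 6>4; P3→Y gives 6>4]
(B,Q,W): not NE [P1→A gives 4>2; P2→R gives 8>4; P3→Y gives 6>4]
(B,R,X): not NE [P2→S gives 7>1; P3→W gives 7>4]
(B,R,Y): not NE [P2→P gives 6>5; P3→W gives 7>6]
(B,R,Z): not NE [P1→A gives 5>0; P3→W gives 7>0]
(B,R,W): NE
(B,S,X): not NE [P3→Z gives 6>0]
(B,S,Y): not NE [P2→P gives 6>3; P3→Z gives 6>3]
(B,S,Z): not NE [P1→A gives 8>4; P2→R gives 6>3]
(B,S,W): not NE [P2→R gives 8>0; P3→Z gives 6>3]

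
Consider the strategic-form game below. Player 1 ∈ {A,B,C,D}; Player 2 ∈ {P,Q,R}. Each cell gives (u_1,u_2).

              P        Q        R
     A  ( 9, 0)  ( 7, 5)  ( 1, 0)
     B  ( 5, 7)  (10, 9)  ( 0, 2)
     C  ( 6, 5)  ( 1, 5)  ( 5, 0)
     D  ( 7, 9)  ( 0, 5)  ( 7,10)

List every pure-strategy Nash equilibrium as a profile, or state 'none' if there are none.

PSNE = {(B,Q), (D,R)}

(A,P): not NE [P2→Q gives 5>0]
(A,Q): not NE [P1→B gives 10>7]
(A,R): not NE [P1→D gives 7>1; P2→Q gives 5>0]
(B,P): not NE [P1→A gives 9>5; P2→Q gives 9>7]
(B,Q): NE
(B,R): not NE [P1→D gives 7>0; P2→Q gives 9>2]
(C,P): not NE [P1→A gives 9>6]
(C,Q): not NE [P1→B gives 10>1]
(C,R): not NE [P1→D gives 7>5; P2→Q gives 5>0]
(D,P): not NE [P1→A gives 9>7; P2→R gives 10>9]
(D,Q): not NE [P1→B gives 10>0; P2→R gives 10>5]
(D,R): NE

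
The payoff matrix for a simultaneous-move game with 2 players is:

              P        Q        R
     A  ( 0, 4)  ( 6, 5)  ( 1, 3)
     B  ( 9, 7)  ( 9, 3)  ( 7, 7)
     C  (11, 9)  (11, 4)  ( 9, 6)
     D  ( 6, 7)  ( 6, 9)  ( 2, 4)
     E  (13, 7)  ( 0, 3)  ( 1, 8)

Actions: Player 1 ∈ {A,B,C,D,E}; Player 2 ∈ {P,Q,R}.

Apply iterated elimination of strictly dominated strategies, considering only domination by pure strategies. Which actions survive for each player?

P1 drop A (B beats it: P:9>0 Q:9>6 R:7>1)
P1 drop B (C beats it: P:11>9 Q:11>9 R:9>7)
P1 drop D (C beats it: P:11>6 Q:11>6 R:9>2)
P2 drop Q (P beats it: C:9>4 E:7>3)
P1→{C,E} P2→{P,R}

IESDS → P1:{C,E} P2:{P,R}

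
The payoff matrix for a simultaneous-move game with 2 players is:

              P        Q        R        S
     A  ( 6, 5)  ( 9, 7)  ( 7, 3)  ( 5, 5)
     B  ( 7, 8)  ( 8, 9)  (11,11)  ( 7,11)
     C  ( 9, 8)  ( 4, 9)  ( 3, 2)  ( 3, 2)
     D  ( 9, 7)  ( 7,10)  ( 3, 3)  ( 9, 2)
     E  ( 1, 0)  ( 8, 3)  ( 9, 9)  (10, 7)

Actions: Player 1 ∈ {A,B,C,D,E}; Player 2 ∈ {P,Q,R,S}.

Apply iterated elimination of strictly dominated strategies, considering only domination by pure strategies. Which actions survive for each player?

P2 drop P (Q beats it: A:7>5 B:9>8 C:9>8 D:10>7 E:3>0)
P1 drop C (A beats it: Q:9>4 R:7>3 S:5>3)
P1 drop D (E beats it: Q:8>7 R:9>3 S:10>9)
P1→{A,B,E} P2→{Q,R,S}

Remaining: P1:{A,B,E} P2:{Q,R,S}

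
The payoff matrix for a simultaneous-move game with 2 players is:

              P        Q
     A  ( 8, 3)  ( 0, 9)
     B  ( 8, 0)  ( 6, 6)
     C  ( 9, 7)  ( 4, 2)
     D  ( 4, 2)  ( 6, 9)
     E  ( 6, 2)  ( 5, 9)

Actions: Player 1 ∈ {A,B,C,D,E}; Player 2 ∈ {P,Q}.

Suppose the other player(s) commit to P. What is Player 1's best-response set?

u_1(A vs P) = 8
u_1(B vs P) = 8
u_1(C vs P) = 9
u_1(D vs P) = 4
u_1(E vs P) = 6
max payoff 9 at {C}

BR_1 = {C}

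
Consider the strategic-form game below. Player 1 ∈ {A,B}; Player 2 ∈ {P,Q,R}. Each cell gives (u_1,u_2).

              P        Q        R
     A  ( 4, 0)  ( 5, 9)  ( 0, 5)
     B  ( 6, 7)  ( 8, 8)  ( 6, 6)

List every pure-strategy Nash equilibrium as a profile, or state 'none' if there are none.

(A,P): not NE [P1→B gives 6>4; P2→Q gives 9>0]
(A,Q): not NE [P1→B gives 8>5]
(A,R): not NE [P1→B gives 6>0; P2→Q gives 9>5]
(B,P): not NE [P2→Q gives 8>7]
(B,Q): NE
(B,R): not NE [P2→Q gives 8>6]

Nash profiles: (B,Q)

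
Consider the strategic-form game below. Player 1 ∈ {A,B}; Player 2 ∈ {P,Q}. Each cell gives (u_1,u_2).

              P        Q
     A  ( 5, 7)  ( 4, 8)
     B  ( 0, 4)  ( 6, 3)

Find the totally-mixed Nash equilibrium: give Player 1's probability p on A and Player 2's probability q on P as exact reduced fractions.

p=1/2, q=2/7

P1 indiff ⇒ q·5+(1-q)·4 = q·0+(1-q)·6 ⇒ q(5) = (1-q)(2) ⇒ q = 2/7
P2 indiff ⇒ p·7+(1-p)·4 = p·8+(1-p)·3 ⇒ p(-1) = (1-p)(-1) ⇒ p = 1/2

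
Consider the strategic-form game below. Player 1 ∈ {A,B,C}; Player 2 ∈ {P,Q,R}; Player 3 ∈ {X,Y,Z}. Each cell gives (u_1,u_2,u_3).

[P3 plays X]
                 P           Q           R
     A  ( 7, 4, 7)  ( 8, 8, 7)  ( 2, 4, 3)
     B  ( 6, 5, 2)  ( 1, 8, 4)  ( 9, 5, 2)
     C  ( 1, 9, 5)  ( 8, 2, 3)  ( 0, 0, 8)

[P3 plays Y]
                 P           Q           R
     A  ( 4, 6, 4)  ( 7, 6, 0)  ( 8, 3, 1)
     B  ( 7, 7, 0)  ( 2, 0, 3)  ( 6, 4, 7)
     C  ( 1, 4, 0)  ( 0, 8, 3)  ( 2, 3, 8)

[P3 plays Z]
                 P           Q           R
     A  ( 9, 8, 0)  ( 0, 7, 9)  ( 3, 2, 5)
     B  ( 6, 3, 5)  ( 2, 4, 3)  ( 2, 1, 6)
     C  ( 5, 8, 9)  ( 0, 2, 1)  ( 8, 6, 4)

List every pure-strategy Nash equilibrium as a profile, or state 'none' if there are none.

Equilibria: none

(A,P,X): not NE [P2→Q gives 8>4]
(A,P,Y): not NE [P1→B gives 7>4; P3→X gives 7>4]
(A,P,Z): not NE [P3→X gives 7>0]
(A,Q,X): not NE [P3→Z gives 9>7]
(A,Q,Y): not NE [P3→Z gives 9>0]
(A,Q,Z): not NE [P1→B gives 2>0; P2→P gives 8>7]
(A,R,X): not NE [P1→B gives 9>2; P2→Q gives 8>4; P3→Z gives 5>3]
(A,R,Y): not NE [P2→Q gives 6>3; P3→Z gives 5>1]
(A,R,Z): not NE [P1→C gives 8>3; P2→P gives 8>2]
(B,P,X): not NE [P1→A gives 7>6; P2→Q gives 8>5; P3→Z gives 5>2]
(B,P,Y): not NE [P3→Z gives 5>0]
(B,P,Z): not NE [P1→A gives 9>6; P2→Q gives 4>3]
(B,Q,X): not NE [P1→C gives 8>1]
(B,Q,Y): not NE [P1→A gives 7>2; P2→P gives 7>0; P3→X gives 4>3]
(B,Q,Z): not NE [P3→X gives 4>3]
(B,R,X): not NE [P2→Q gives 8>5; P3→Y gives 7>2]
(B,R,Y): not NE [P1→A gives 8>6; P2→P gives 7>4]
(B,R,Z): not NE [P1→C gives 8>2; P2→Q gives 4>1; P3→Y gives 7>6]
(C,P,X): not NE [P1→A gives 7>1; P3→Z gives 9>5]
(C,P,Y): not NE [P1→B gives 7>1; P2→Q gives 8>4; P3→Z gives 9>0]
(C,P,Z): not NE [P1→A gives 9>5]
(C,Q,X): not NE [P2→P gives 9>2]
(C,Q,Y): not NE [P1→A gives 7>0]
(C,Q,Z): not NE [P1→B gives 2>0; P2→P gives 8>2; P3→Y gives 3>1]
(C,R,X): not NE [P1→B gives 9>0; P2→P gives 9>0]
(C,R,Y): not NE [P1→A gives 8>2; P2→Q gives 8>3]
(C,R,Z): not NE [P2→P gives 8>6; P3→Y gives 8>4]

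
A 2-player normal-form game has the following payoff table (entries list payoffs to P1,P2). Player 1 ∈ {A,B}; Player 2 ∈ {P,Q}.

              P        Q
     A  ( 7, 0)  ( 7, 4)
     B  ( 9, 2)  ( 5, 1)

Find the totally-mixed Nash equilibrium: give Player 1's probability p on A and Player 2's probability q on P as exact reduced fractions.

P1 mixes 1/5 on A; P2 mixes 1/2 on P

P1 indiff ⇒ q·7+(1-q)·7 = q·9+(1-q)·5 ⇒ q(-2) = (1-q)(-2) ⇒ q = 1/2
P2 indiff ⇒ p·0+(1-p)·2 = p·4+(1-p)·1 ⇒ p(-4) = (1-p)(-1) ⇒ p = 1/5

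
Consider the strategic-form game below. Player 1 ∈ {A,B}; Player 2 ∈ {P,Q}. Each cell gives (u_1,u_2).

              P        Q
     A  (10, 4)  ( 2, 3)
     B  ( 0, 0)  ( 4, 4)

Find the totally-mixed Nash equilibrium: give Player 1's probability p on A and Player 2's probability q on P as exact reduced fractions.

P1 indiff ⇒ q·10+(1-q)·2 = q·0+(1-q)·4 ⇒ q(10) = (1-q)(2) ⇒ q = 1/6
P2 indiff ⇒ p·4+(1-p)·0 = p·3+(1-p)·4 ⇒ p(1) = (1-p)(4) ⇒ p = 4/5

p=4/5, q=1/6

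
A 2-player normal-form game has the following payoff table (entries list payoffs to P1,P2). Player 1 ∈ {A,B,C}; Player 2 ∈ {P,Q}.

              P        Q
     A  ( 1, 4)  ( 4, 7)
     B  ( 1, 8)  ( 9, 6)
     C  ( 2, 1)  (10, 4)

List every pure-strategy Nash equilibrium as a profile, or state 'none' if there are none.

(A,P): not NE [P1→C gives 2>1; P2→Q gives 7>4]
(A,Q): not NE [P1→C gives 10>4]
(B,P): not NE [P1→C gives 2>1]
(B,Q): not NE [P1→C gives 10>9; P2→P gives 8>6]
(C,P): not NE [P2→Q gives 4>1]
(C,Q): NE

Nash profiles: (C,Q)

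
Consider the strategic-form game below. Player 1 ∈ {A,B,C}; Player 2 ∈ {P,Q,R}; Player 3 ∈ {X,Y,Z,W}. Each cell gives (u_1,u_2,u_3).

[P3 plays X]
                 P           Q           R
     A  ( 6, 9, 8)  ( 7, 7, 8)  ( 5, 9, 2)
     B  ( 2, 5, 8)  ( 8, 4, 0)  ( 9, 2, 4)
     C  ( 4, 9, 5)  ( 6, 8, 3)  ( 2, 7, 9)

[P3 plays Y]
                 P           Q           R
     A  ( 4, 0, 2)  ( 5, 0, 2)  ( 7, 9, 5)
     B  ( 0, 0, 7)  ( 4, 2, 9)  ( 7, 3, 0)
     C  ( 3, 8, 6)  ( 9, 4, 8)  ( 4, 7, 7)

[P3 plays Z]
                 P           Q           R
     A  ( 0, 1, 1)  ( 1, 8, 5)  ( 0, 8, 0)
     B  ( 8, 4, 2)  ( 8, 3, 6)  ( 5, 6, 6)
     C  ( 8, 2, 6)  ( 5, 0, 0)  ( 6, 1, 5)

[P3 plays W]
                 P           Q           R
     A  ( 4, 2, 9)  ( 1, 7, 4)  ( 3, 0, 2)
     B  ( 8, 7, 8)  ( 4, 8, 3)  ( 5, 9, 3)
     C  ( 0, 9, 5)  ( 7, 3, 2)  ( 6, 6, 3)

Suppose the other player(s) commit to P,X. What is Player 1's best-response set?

u_1(A vs P,X) = 6
u_1(B vs P,X) = 2
u_1(C vs P,X) = 4
max payoff 6 at {A}

argmax u_1 = {A}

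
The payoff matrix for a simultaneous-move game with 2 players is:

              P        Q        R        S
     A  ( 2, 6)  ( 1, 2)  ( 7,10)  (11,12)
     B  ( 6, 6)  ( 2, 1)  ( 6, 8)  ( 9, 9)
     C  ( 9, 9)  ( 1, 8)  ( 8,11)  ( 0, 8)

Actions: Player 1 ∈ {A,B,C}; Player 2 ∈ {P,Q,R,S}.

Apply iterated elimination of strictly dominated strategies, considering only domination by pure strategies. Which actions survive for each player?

P2 drop P (R beats it: A:10>6 B:8>6 C:11>9)
P2 drop Q (R beats it: A:10>2 B:8>1 C:11>8)
P1 drop B (A beats it: R:7>6 S:11>9)
P1→{A,C} P2→{R,S}

IESDS → P1:{A,C} P2:{R,S}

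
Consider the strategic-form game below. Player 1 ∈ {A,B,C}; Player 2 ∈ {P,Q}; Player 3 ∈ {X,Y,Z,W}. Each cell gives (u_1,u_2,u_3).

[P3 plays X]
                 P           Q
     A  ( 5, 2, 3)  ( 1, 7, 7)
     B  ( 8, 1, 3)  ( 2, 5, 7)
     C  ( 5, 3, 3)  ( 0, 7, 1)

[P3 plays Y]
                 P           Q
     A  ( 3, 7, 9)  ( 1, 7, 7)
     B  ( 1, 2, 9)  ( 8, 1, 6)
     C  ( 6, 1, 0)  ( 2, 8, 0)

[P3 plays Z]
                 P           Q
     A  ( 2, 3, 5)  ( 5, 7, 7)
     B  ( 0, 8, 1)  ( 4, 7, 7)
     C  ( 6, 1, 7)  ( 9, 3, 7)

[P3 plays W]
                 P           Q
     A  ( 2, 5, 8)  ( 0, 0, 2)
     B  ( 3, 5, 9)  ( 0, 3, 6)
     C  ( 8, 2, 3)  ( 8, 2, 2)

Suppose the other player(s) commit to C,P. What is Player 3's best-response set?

u_3(X vs C,P) = 3
u_3(Y vs C,P) = 0
u_3(Z vs C,P) = 7
u_3(W vs C,P) = 3
max payoff 7 at {Z}

argmax u_3 = {Z}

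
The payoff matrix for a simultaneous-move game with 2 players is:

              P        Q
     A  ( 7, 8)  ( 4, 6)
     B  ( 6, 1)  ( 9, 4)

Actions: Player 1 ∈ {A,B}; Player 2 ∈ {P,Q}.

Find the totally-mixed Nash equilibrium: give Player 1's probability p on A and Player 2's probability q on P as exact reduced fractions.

P1 indiff ⇒ q·7+(1-q)·4 = q·6+(1-q)·9 ⇒ q(1) = (1-q)(5) ⇒ q = 5/6
P2 indiff ⇒ p·8+(1-p)·1 = p·6+(1-p)·4 ⇒ p(2) = (1-p)(3) ⇒ p = 3/5

p=3/5, q=5/6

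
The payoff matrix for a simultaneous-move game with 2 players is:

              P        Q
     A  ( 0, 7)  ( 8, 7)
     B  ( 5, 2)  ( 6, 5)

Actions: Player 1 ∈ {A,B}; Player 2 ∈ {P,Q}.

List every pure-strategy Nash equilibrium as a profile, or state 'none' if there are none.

PSNE = {(A,Q)}

(A,P): not NE [P1→B gives 5>0]
(A,Q): NE
(B,P): not NE [P2→Q gives 5>2]
(B,Q): not NE [P1→A gives 8>6]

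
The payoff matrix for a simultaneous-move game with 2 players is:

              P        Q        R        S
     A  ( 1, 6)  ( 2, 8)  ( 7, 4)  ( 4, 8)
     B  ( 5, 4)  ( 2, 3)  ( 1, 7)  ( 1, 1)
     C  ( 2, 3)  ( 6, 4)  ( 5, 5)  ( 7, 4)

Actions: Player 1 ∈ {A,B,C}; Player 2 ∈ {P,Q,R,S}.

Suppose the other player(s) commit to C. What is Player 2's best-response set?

u_2(P vs C) = 3
u_2(Q vs C) = 4
u_2(R vs C) = 5
u_2(S vs C) = 4
max payoff 5 at {R}

P2 best: {R}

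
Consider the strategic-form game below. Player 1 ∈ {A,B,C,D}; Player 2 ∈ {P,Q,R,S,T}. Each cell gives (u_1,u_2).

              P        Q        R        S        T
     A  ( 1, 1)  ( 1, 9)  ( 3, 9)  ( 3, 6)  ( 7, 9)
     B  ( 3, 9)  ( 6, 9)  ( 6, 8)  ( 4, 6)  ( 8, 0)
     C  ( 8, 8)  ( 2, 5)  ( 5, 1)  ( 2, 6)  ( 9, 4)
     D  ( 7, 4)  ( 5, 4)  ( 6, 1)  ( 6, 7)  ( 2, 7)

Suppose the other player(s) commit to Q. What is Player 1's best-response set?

BR_1 = {B}

u_1(A vs Q) = 1
u_1(B vs Q) = 6
u_1(C vs Q) = 2
u_1(D vs Q) = 5
max payoff 6 at {B}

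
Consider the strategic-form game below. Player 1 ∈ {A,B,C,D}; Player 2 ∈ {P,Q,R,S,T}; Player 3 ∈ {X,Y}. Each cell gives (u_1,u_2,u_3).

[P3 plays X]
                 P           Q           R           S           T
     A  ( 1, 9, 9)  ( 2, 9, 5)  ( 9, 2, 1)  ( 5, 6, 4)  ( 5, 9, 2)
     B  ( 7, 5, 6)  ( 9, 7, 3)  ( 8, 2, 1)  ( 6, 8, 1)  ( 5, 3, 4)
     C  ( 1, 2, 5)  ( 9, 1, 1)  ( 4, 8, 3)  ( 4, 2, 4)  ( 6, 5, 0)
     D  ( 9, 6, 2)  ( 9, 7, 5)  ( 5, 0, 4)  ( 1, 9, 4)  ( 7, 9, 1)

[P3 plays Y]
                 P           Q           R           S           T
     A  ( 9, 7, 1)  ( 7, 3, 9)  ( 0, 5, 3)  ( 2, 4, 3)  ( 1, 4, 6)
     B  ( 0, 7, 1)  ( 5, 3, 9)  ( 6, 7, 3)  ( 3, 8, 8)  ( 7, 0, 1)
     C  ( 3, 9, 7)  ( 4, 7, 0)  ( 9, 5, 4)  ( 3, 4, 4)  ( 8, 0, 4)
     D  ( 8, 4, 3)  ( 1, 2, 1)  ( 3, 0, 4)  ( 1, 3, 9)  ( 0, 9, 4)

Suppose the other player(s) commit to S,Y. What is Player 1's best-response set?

P1 best: {B,C}

u_1(A vs S,Y) = 2
u_1(B vs S,Y) = 3
u_1(C vs S,Y) = 3
u_1(D vs S,Y) = 1
max payoff 3 at {B,C}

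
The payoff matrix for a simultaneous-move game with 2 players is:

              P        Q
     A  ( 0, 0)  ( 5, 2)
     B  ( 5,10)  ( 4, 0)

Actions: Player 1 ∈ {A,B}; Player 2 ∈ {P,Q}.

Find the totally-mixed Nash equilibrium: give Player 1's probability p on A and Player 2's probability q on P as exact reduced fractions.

P1 indiff ⇒ q·0+(1-q)·5 = q·5+(1-q)·4 ⇒ q(-5) = (1-q)(-1) ⇒ q = 1/6
P2 indiff ⇒ p·0+(1-p)·10 = p·2+(1-p)·0 ⇒ p(-2) = (1-p)(-10) ⇒ p = 5/6

(p,q) = (5/6, 1/6)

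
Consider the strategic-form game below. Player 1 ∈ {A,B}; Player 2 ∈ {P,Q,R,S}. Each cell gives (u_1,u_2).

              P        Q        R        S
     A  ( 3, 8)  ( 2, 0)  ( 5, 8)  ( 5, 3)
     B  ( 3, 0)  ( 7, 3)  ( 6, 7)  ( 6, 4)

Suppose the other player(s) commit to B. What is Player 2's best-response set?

argmax u_2 = {R}

u_2(P vs B) = 0
u_2(Q vs B) = 3
u_2(R vs B) = 7
u_2(S vs B) = 4
max payoff 7 at {R}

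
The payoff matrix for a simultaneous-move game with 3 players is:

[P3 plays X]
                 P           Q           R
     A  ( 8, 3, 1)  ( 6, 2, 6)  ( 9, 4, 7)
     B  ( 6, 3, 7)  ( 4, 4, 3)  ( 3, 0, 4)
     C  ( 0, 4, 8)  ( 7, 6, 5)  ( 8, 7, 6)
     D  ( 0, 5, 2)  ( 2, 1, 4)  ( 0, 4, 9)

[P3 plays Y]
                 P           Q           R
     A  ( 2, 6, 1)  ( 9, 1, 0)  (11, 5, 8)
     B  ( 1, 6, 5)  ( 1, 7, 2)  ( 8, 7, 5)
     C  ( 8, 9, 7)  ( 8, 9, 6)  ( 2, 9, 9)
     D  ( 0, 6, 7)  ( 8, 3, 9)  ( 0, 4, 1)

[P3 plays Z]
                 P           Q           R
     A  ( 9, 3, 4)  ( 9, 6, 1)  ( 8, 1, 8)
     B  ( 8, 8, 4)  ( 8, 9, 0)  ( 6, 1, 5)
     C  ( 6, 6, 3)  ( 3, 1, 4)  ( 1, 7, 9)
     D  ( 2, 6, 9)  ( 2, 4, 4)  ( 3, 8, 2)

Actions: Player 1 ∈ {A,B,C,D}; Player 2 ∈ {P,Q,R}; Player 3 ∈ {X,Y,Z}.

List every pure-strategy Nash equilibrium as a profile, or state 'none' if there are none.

(A,P,X): not NE [P2→R gives 4>3; P3→Z gives 4>1]
(A,P,Y): not NE [P1→C gives 8>2; P3→Z gives 4>1]
(A,P,Z): not NE [P2→Q gives 6>3]
(A,Q,X): not NE [P1→C gives 7>6; P2→R gives 4>2]
(A,Q,Y): not NE [P2→P gives 6>1; P3→X gives 6>0]
(A,Q,Z): not NE [P3→X gives 6>1]
(A,R,X): not NE [P3→Z gives 8>7]
(A,R,Y): not NE [P2→P gives 6>5]
(A,R,Z): not NE [P2→Q gives 6>1]
(B,P,X): not NE [P1→A gives 8>6; P2→Q gives 4>3]
(B,P,Y): not NE [P1→C gives 8>1; P2→R gives 7>6; P3→X gives 7>5]
(B,P,Z): not NE [P1→A gives 9>8; P2→Q gives 9>8; P3→X gives 7>4]
(B,Q,X): not NE [P1→C gives 7>4]
(B,Q,Y): not NE [P1→A gives 9>1; P3→X gives 3>2]
(B,Q,Z): not NE [P1→A gives 9>8; P3→X gives 3>0]
(B,R,X): not NE [P1→A gives 9>3; P2→Q gives 4>0; P3→Z gives 5>4]
(B,R,Y): not NE [P1→A gives 11>8]
(B,R,Z): not NE [P1→A gives 8>6; P2→Q gives 9>1]
(C,P,X): not NE [P1→A gives 8>0; P2→R gives 7>4]
(C,P,Y): not NE [P3→X gives 8>7]
(C,P,Z): not NE [P1→A gives 9>6; P2→R gives 7>6; P3→X gives 8>3]
(C,Q,X): not NE [P2→R gives 7>6; P3→Y gives 6>5]
(C,Q,Y): not NE [P1→A gives 9>8]
(C,Q,Z): not NE [P1→A gives 9>3; P2→R gives 7>1; P3→Y gives 6>4]
(C,R,X): not NE [P1→A gives 9>8; P3→Z gives 9>6]
(C,R,Y): not NE [P1→A gives 11>2]
(C,R,Z): not NE [P1→A gives 8>1]
(D,P,X): not NE [P1→A gives 8>0; P3→Z gives 9>2]
(D,P,Y): not NE [P1→C gives 8>0; P3→Z gives 9>7]
(D,P,Z): not NE [P1→A gives 9>2; P2→R gives 8>6]
(D,Q,X): not NE [P1→C gives 7>2; P2→P gives 5>1; P3→Y gives 9>4]
(D,Q,Y): not NE [P1→A gives 9>8; P2→P gives 6>3]
(D,Q,Z): not NE [P1→A gives 9>2; P2→R gives 8>4; P3→Y gives 9>4]
(D,R,X): not NE [P1→A gives 9>0; P2→P gives 5>4]
(D,R,Y): not NE [P1→A gives 11>0; P2→P gives 6>4; P3→X gives 9>1]
(D,R,Z): not NE [P1→A gives 8>3; P3→X gives 9>2]

No pure NE.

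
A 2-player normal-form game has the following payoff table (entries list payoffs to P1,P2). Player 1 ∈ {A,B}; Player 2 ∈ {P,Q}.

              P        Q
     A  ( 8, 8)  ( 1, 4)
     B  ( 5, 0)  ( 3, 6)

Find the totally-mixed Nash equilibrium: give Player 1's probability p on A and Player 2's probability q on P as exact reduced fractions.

(p,q) = (3/5, 2/5)

P1 indiff ⇒ q·8+(1-q)·1 = q·5+(1-q)·3 ⇒ q(3) = (1-q)(2) ⇒ q = 2/5
P2 indiff ⇒ p·8+(1-p)·0 = p·4+(1-p)·6 ⇒ p(4) = (1-p)(6) ⇒ p = 3/5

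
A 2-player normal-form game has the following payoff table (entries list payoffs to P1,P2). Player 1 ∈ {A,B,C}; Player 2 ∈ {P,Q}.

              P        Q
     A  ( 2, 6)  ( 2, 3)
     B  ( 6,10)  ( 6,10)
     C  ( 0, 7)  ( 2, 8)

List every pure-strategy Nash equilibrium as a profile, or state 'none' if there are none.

(A,P): not NE [P1→B gives 6>2]
(A,Q): not NE [P1→B gives 6>2; P2→P gives 6>3]
(B,P): NE
(B,Q): NE
(C,P): not NE [P1→B gives 6>0; P2→Q gives 8>7]
(C,Q): not NE [P1→B gives 6>2]

PSNE = {(B,P), (B,Q)}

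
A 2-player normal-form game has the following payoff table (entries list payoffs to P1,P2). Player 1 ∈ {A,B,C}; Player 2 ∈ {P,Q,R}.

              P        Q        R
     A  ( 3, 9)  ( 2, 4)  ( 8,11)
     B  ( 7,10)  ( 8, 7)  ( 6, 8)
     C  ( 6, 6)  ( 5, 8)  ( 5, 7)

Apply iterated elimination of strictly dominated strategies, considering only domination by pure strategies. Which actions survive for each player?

P1 drop C (B beats it: P:7>6 Q:8>5 R:6>5)
P2 drop Q (P beats it: A:9>4 B:10>7)
P1→{A,B} P2→{P,R}

Remaining: P1:{A,B} P2:{P,R}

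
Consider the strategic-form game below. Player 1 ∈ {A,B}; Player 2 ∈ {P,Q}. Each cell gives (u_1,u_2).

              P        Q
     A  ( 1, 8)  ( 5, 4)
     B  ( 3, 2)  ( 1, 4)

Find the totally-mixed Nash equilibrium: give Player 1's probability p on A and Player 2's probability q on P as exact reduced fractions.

P1 indiff ⇒ q·1+(1-q)·5 = q·3+(1-q)·1 ⇒ q(-2) = (1-q)(-4) ⇒ q = 2/3
P2 indiff ⇒ p·8+(1-p)·2 = p·4+(1-p)·4 ⇒ p(4) = (1-p)(2) ⇒ p = 1/3

p=1/3, q=2/3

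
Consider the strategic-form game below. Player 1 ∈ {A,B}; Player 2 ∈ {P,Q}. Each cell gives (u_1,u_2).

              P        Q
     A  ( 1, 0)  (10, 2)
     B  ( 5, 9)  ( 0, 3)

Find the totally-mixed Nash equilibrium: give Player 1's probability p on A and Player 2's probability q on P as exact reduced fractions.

(p,q) = (3/4, 5/7)

P1 indiff ⇒ q·1+(1-q)·10 = q·5+(1-q)·0 ⇒ q(-4) = (1-q)(-10) ⇒ q = 5/7
P2 indiff ⇒ p·0+(1-p)·9 = p·2+(1-p)·3 ⇒ p(-2) = (1-p)(-6) ⇒ p = 3/4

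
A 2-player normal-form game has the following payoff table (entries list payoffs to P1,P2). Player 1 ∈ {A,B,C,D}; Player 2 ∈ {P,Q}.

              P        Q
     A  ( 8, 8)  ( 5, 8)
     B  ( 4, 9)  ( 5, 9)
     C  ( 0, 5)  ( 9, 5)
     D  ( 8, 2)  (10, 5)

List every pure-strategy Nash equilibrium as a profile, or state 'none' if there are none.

PSNE = {(A,P), (D,Q)}

(A,P): NE
(A,Q): not NE [P1→D gives 10>5]
(B,P): not NE [P1→D gives 8>4]
(B,Q): not NE [P1→D gives 10>5]
(C,P): not NE [P1→D gives 8>0]
(C,Q): not NE [P1→D gives 10>9]
(D,P): not NE [P2→Q gives 5>2]
(D,Q): NE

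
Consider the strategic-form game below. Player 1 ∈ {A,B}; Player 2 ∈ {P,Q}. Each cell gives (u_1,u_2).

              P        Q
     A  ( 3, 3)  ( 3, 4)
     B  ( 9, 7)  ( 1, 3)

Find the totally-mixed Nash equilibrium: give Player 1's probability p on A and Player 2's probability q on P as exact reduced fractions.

P1 mixes 4/5 on A; P2 mixes 1/4 on P

P1 indiff ⇒ q·3+(1-q)·3 = q·9+(1-q)·1 ⇒ q(-6) = (1-q)(-2) ⇒ q = 1/4
P2 indiff ⇒ p·3+(1-p)·7 = p·4+(1-p)·3 ⇒ p(-1) = (1-p)(-4) ⇒ p = 4/5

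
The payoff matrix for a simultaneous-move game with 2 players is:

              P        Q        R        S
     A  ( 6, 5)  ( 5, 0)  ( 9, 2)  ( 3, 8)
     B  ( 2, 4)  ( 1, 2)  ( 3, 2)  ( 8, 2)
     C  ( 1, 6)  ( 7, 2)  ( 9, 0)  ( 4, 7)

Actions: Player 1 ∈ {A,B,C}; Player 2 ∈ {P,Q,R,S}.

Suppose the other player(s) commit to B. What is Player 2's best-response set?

u_2(P vs B) = 4
u_2(Q vs B) = 2
u_2(R vs B) = 2
u_2(S vs B) = 2
max payoff 4 at {P}

argmax u_2 = {P}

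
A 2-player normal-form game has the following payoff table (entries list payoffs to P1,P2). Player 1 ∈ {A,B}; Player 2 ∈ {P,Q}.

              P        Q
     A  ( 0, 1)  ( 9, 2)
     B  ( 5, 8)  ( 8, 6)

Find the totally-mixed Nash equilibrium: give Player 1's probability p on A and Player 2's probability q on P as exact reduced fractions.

p=2/3, q=1/6

P1 indiff ⇒ q·0+(1-q)·9 = q·5+(1-q)·8 ⇒ q(-5) = (1-q)(-1) ⇒ q = 1/6
P2 indiff ⇒ p·1+(1-p)·8 = p·2+(1-p)·6 ⇒ p(-1) = (1-p)(-2) ⇒ p = 2/3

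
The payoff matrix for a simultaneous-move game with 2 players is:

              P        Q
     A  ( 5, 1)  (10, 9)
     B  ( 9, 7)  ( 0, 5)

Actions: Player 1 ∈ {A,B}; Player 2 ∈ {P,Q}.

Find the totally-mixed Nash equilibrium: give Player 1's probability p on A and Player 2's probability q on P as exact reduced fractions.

P1 mixes 1/5 on A; P2 mixes 5/7 on P

P1 indiff ⇒ q·5+(1-q)·10 = q·9+(1-q)·0 ⇒ q(-4) = (1-q)(-10) ⇒ q = 5/7
P2 indiff ⇒ p·1+(1-p)·7 = p·9+(1-p)·5 ⇒ p(-8) = (1-p)(-2) ⇒ p = 1/5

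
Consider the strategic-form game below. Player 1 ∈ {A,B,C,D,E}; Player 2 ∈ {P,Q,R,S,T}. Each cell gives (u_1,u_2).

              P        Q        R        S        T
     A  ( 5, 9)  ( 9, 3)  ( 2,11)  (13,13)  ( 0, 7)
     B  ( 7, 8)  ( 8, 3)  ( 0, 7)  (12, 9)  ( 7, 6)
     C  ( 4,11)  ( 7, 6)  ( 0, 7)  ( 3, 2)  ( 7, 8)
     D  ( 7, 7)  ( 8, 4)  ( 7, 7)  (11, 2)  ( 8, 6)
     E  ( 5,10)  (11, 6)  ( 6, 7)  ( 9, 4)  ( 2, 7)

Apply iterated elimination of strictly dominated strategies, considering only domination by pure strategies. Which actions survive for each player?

P1 drop C (D beats it: P:7>4 Q:8>7 R:7>0 S:11>3 T:8>7)
P2 drop Q (P beats it: A:9>3 B:8>3 D:7>4 E:10>6)
P1 drop E (D beats it: P:7>5 R:7>6 S:11>9 T:8>2)
P2 drop T (P beats it: A:9>7 B:8>6 D:7>6)
P1→{A,B,D} P2→{P,R,S}

Remaining: P1:{A,B,D} P2:{P,R,S}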